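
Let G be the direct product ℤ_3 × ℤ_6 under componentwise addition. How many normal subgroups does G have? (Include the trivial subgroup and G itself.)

G is abelian, so every subgroup is normal.
G has 12 subgroups in total, hence 12 normal subgroups.

12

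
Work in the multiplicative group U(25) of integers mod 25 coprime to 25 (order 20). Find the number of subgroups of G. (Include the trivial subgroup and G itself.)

6

|G| = 20, so by Lagrange every subgroup order divides 20. Divisors: 1, 2, 4, 5, 10, 20.
Subgroups by order — order 1: 1; order 2: 1; order 4: 1; order 5: 1; order 10: 1; order 20: 1.
Total: 1 + 1 + 1 + 1 + 1 + 1 = 6.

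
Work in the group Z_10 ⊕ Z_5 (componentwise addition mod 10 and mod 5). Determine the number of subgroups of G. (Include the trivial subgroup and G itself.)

16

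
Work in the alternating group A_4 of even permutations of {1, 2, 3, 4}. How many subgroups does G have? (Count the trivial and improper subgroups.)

10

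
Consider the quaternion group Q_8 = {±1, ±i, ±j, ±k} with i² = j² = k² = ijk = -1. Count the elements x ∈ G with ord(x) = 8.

No element of G has order 8 (even though 8 | 8).

0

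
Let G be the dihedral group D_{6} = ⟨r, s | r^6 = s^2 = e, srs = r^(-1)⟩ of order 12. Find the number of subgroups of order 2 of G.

|G| = 12 and 2 | 12, so subgroups of order 2 are possible by Lagrange.
The subgroups of order 2 are: {e, r^2s}; {e, r^3}; {e, r^3s}; {e, r^4s}; … (7 in all).
So G has 7 subgroups of order 2.

7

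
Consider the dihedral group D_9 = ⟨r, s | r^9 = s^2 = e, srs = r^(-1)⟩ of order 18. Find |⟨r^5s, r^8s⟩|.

|⟨r^5s⟩| = 2 and |⟨r^8s⟩| = 2, so |H| is a multiple of lcm(2, 2) = 2 and divides |G| = 18.
Closing under the operation: H = {e, r^3, r^6, r^2s, r^5s, r^8s}, so |H| = 6.

6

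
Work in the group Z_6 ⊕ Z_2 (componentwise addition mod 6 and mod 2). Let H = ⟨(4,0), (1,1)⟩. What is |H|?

6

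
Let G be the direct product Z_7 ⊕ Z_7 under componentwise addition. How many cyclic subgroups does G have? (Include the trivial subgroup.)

Each element a generates a cyclic subgroup ⟨a⟩; distinct elements may generate the same one (a cyclic group of order d has φ(d) generators).
Cyclic subgroups by order — order 1: 1; order 7: 8.
Total: 9.

9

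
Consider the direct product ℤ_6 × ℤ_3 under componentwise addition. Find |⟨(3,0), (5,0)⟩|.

|⟨(3,0)⟩| = 2 and |⟨(5,0)⟩| = 6, so |H| is a multiple of lcm(2, 6) = 6 and divides |G| = 18.
Closing under the operation: H = {(0,0), (1,0), (2,0), (3,0), (4,0), (5,0)}, so |H| = 6.

6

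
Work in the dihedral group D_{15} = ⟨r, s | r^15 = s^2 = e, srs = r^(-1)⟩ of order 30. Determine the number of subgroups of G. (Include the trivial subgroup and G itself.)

28

|G| = 30, so by Lagrange every subgroup order divides 30. Divisors: 1, 2, 3, 5, 6, 10, 15, 30.
Subgroups by order — order 1: 1; order 2: 15; order 3: 1; order 5: 1; order 6: 5; order 10: 3; order 15: 1; order 30: 1.
Total: 1 + 15 + 1 + 1 + 5 + 3 + 1 + 1 = 28.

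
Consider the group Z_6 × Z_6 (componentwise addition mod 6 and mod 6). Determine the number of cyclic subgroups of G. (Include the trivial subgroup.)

20

Group the elements of G by the cyclic subgroup they generate; each cyclic subgroup of order d accounts for φ(d) elements.
Cyclic subgroups by order — order 1: 1; order 2: 3; order 3: 4; order 6: 12.
Total: 20.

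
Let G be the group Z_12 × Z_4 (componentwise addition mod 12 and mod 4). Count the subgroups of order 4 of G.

7

|G| = 48 and 4 | 48, so subgroups of order 4 are possible by Lagrange.
The subgroups of order 4 are: {(0,0), (0,1), (0,2), (0,3)}; {(0,0), (0,2), (6,0), (6,2)}; {(0,0), (0,2), (6,1), (6,3)}; {(0,0), (3,0), (6,0), (9,0)}; … (7 in all).
So G has 7 subgroups of order 4.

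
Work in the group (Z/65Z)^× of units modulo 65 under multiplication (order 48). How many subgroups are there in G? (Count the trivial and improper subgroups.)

|G| = 48, so by Lagrange every subgroup order divides 48. Divisors: 1, 2, 3, 4, 6, 8, 12, 16, 24, 48.
Subgroups by order — order 1: 1; order 2: 3; order 3: 1; order 4: 7; order 6: 3; order 8: 3; order 12: 7; order 16: 1; order 24: 3; order 48: 1.
Total: 1 + 3 + 1 + 7 + 3 + 3 + 7 + 1 + 3 + 1 = 30.

30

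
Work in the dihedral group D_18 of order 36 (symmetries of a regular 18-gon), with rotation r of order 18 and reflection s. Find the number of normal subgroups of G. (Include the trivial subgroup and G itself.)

9

G has 45 subgroups. Checking conjugation-invariance by order — order 1: 1/1 normal; order 2: 1/19 normal; order 3: 1/1 normal; order 4: 0/9 normal; order 6: 1/7 normal; order 9: 1/1 normal; order 12: 0/3 normal; order 18: 3/3 normal; order 36: 1/1 normal.
Total normal subgroups: 9.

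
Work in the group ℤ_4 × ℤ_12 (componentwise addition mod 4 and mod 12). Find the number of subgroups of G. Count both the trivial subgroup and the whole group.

|G| = 48, so by Lagrange every subgroup order divides 48. Divisors: 1, 2, 3, 4, 6, 8, 12, 16, 24, 48.
Subgroups by order — order 1: 1; order 2: 3; order 3: 1; order 4: 7; order 6: 3; order 8: 3; order 12: 7; order 16: 1; order 24: 3; order 48: 1.
Total: 1 + 3 + 1 + 7 + 3 + 3 + 7 + 1 + 3 + 1 = 30.

30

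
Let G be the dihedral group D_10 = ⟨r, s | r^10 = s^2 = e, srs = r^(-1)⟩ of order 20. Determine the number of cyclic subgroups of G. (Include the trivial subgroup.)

14

Group the elements of G by the cyclic subgroup they generate; each cyclic subgroup of order d accounts for φ(d) elements.
Cyclic subgroups by order — order 1: 1; order 2: 11; order 5: 1; order 10: 1.
Total: 14.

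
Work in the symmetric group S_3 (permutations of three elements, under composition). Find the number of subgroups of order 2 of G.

3

|G| = 6 and 2 | 6, so subgroups of order 2 are possible by Lagrange.
The subgroups of order 2 are: {e, (1 2)}; {e, (1 3)}; {e, (2 3)}.
So G has 3 subgroups of order 2.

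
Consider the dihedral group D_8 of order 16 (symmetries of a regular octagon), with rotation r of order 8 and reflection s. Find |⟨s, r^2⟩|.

8

|⟨s⟩| = 2 and |⟨r^2⟩| = 4, so |H| is a multiple of lcm(2, 4) = 4 and divides |G| = 16.
Closing under the operation: H = {e, r^2, r^4, r^6, s, r^2s, r^4s, r^6s}, so |H| = 8.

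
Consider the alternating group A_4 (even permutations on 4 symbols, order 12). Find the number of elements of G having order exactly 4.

No element of G has order 4 (even though 4 | 12).

0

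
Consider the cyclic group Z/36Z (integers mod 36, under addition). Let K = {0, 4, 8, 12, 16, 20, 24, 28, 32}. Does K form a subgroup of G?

|K| = 9 divides |G| = 36, consistent with Lagrange.
K contains the identity, every element's inverse is in K, and K is closed under +: it is a subgroup.
In fact K = ⟨32⟩.

Yes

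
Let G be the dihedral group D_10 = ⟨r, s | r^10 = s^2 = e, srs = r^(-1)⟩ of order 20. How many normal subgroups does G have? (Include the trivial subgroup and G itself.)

G has 22 subgroups. Checking conjugation-invariance by order — order 1: 1/1 normal; order 2: 1/11 normal; order 4: 0/5 normal; order 5: 1/1 normal; order 10: 3/3 normal; order 20: 1/1 normal.
Total normal subgroups: 7.

7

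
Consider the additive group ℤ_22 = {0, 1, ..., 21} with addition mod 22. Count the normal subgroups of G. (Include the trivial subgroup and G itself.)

G is abelian, so every subgroup is normal.
G has 4 subgroups in total, hence 4 normal subgroups.

4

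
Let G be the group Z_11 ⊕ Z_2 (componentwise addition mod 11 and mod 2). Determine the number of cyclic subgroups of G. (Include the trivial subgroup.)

4

Group the elements of G by the cyclic subgroup they generate; each cyclic subgroup of order d accounts for φ(d) elements.
Cyclic subgroups by order — order 1: 1; order 2: 1; order 11: 1; order 22: 1.
Total: 4.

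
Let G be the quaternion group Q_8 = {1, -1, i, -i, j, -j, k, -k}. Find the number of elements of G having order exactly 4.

6

The elements of order 4 are: i, -i, j, -j, k, -k.
That's 6.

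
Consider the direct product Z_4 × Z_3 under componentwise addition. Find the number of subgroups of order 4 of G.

|G| = 12 and 4 | 12, so subgroups of order 4 are possible by Lagrange.
The subgroups of order 4 are: {(0,0), (1,0), (2,0), (3,0)}.
So G has 1 subgroup of order 4.

1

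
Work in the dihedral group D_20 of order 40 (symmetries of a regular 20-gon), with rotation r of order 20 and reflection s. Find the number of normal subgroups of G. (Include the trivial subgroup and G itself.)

9

G has 48 subgroups. Checking conjugation-invariance by order — order 1: 1/1 normal; order 2: 1/21 normal; order 4: 1/11 normal; order 5: 1/1 normal; order 8: 0/5 normal; order 10: 1/5 normal; order 20: 3/3 normal; order 40: 1/1 normal.
Total normal subgroups: 9.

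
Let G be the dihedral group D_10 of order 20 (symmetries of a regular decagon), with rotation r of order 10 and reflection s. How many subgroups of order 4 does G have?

5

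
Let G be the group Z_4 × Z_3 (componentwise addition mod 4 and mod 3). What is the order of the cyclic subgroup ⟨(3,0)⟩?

4

The order of (3,0) in Z_4 × Z_3 is lcm(ord(3) in Z_4, ord(0) in Z_3).
ord(3) = 4 and ord(0) = 1, so |⟨(3,0)⟩| = lcm(4, 1) = 4.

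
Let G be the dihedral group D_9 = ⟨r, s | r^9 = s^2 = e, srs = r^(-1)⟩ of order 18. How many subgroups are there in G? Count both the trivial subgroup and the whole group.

|G| = 18, so by Lagrange every subgroup order divides 18. Divisors: 1, 2, 3, 6, 9, 18.
Subgroups by order — order 1: 1; order 2: 9; order 3: 1; order 6: 3; order 9: 1; order 18: 1.
Total: 1 + 9 + 1 + 3 + 1 + 1 = 16.

16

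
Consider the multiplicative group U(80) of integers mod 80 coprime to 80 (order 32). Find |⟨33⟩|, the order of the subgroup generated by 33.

Compute successive powers of 33 mod 80: 33, 49, 17, 1; 33^4 ≡ 1 (mod 80).
So |⟨33⟩| = 4.

4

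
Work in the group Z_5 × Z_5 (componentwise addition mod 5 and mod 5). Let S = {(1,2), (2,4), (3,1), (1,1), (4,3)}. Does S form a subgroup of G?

No

The identity (0,0) ∉ S, so S is not a subgroup.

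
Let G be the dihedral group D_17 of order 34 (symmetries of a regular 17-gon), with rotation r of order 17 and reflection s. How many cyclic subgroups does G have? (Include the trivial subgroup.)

Group the elements of G by the cyclic subgroup they generate; each cyclic subgroup of order d accounts for φ(d) elements.
Cyclic subgroups by order — order 1: 1; order 2: 17; order 17: 1.
Total: 19.

19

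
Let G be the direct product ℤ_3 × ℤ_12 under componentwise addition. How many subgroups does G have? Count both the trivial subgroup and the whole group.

|G| = 36, so by Lagrange every subgroup order divides 36. Divisors: 1, 2, 3, 4, 6, 9, 12, 18, 36.
Subgroups by order — order 1: 1; order 2: 1; order 3: 4; order 4: 1; order 6: 4; order 9: 1; order 12: 4; order 18: 1; order 36: 1.
Total: 1 + 1 + 4 + 1 + 4 + 1 + 4 + 1 + 1 = 18.

18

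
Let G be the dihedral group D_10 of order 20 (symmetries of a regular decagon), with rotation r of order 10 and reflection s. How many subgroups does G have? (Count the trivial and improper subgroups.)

|G| = 20, so by Lagrange every subgroup order divides 20. Divisors: 1, 2, 4, 5, 10, 20.
Subgroups by order — order 1: 1; order 2: 11; order 4: 5; order 5: 1; order 10: 3; order 20: 1.
Total: 1 + 11 + 5 + 1 + 3 + 1 = 22.

22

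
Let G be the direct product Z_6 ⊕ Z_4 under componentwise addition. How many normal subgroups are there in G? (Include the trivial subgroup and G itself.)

16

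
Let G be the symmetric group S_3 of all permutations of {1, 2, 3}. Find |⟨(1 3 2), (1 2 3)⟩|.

3

|⟨(1 3 2)⟩| = 3 and |⟨(1 2 3)⟩| = 3, so |H| is a multiple of lcm(3, 3) = 3 and divides |G| = 6.
Closing under the operation: H = {e, (1 2 3), (1 3 2)}, so |H| = 3.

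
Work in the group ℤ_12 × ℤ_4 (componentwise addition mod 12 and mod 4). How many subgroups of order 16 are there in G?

|G| = 48 and 16 | 48, so subgroups of order 16 are possible by Lagrange.
The subgroups of order 16 are: {(0,0), (0,1), (0,2), (0,3), (3,0), (3,1), (3,2), (3,3), (6,0), (6,1), (6,2), (6,3), (9,0), (9,1), (9,2), (9,3)}.
So G has 1 subgroup of order 16.

1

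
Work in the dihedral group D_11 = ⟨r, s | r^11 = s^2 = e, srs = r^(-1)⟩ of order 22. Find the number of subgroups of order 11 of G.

|G| = 22 and 11 | 22, so subgroups of order 11 are possible by Lagrange.
The subgroups of order 11 are: {e, r, r^2, r^3, r^4, r^5, r^6, r^7, r^8, r^9, r^10}.
So G has 1 subgroup of order 11.

1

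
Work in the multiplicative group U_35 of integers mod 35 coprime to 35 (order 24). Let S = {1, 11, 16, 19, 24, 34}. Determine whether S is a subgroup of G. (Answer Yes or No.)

Yes

|S| = 6 divides |G| = 24, consistent with Lagrange.
S contains the identity, every element's inverse is in S, and S is closed under ·: it is a subgroup.
In fact S = ⟨19⟩.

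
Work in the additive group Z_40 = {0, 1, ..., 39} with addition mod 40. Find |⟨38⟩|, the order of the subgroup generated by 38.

20

In Z_40, the order of an element a is n/gcd(a, n).
gcd(38, 40) = 2, so |⟨38⟩| = 40/2 = 20.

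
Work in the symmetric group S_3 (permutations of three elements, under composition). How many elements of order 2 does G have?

The elements of order 2 are: (2 3), (1 2), (1 3).
That's 3.

3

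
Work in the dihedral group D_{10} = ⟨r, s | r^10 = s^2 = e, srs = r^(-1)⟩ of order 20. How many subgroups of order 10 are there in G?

3

|G| = 20 and 10 | 20, so subgroups of order 10 are possible by Lagrange.
The subgroups of order 10 are: {e, r, r^2, r^3, r^4, r^5, r^6, r^7, r^8, r^9}; {e, r^2, r^4, r^6, r^8, s, r^2s, r^4s, r^6s, r^8s}; {e, r^2, r^4, r^6, r^8, rs, r^3s, r^5s, r^7s, r^9s}.
So G has 3 subgroups of order 10.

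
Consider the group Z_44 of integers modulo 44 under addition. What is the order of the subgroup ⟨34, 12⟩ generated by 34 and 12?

|⟨34⟩| = 22 and |⟨12⟩| = 11, so |H| is a multiple of lcm(22, 11) = 22 and divides |G| = 44.
Closing under the operation: H = {0, 2, 4, 6, 8, 10, 12, 14, 16, 18, 20, 22, 24, 26, 28, 30, 32, 34, 36, 38, 40, 42}, so |H| = 22.

22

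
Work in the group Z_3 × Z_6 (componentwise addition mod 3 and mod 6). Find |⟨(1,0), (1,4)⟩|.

|⟨(1,0)⟩| = 3 and |⟨(1,4)⟩| = 3, so |H| is a multiple of lcm(3, 3) = 3 and divides |G| = 18.
Closing under the operation: H = {(0,0), (0,2), (0,4), (1,0), (1,2), (1,4), (2,0), (2,2), (2,4)}, so |H| = 9.

9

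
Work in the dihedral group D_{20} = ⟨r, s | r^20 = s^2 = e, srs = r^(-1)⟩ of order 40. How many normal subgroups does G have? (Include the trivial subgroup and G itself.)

G has 48 subgroups. Checking conjugation-invariance by order — order 1: 1/1 normal; order 2: 1/21 normal; order 4: 1/11 normal; order 5: 1/1 normal; order 8: 0/5 normal; order 10: 1/5 normal; order 20: 3/3 normal; order 40: 1/1 normal.
Total normal subgroups: 9.

9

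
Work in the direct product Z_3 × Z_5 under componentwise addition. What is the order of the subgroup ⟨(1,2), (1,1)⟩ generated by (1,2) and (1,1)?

|⟨(1,2)⟩| = 15 and |⟨(1,1)⟩| = 15, so |H| is a multiple of lcm(15, 15) = 15 and divides |G| = 15.
Closing {(1,2), (1,1)} under the group operation gives all of G, so |H| = 15.

15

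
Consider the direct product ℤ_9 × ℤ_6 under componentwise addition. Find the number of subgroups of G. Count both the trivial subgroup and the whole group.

20

|G| = 54, so by Lagrange every subgroup order divides 54. Divisors: 1, 2, 3, 6, 9, 18, 27, 54.
Subgroups by order — order 1: 1; order 2: 1; order 3: 4; order 6: 4; order 9: 4; order 18: 4; order 27: 1; order 54: 1.
Total: 1 + 1 + 4 + 4 + 4 + 4 + 1 + 1 = 20.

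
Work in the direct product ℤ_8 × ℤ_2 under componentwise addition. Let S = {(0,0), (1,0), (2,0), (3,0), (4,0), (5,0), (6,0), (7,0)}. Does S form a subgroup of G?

Yes

|S| = 8 divides |G| = 16, consistent with Lagrange.
S contains the identity, every element's inverse is in S, and S is closed under +: it is a subgroup.
In fact S = ⟨(7,0)⟩.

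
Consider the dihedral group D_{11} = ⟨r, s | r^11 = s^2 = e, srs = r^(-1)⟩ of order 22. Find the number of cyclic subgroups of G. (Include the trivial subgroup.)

13

Each element a generates a cyclic subgroup ⟨a⟩; distinct elements may generate the same one (a cyclic group of order d has φ(d) generators).
Cyclic subgroups by order — order 1: 1; order 2: 11; order 11: 1.
Total: 13.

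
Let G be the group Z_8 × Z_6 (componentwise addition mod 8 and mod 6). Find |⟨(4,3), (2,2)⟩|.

|⟨(4,3)⟩| = 2 and |⟨(2,2)⟩| = 12, so |H| is a multiple of lcm(2, 12) = 12 and divides |G| = 48.
Closing under the operation: H = {(0,0), (0,1), (0,2), (0,3), (0,4), (0,5), (2,0), (2,1), (2,2), (2,3), (2,4), (2,5), (4,0), (4,1), (4,2), (4,3), (4,4), (4,5), (6,0), (6,1), (6,2), (6,3), (6,4), (6,5)}, so |H| = 24.

24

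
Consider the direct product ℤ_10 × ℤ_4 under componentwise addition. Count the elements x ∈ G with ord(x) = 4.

4

An element (a,b) has order lcm(ord(a), ord(b)); count pairs with lcm equal to 4.
Enumerating gives 4 such elements.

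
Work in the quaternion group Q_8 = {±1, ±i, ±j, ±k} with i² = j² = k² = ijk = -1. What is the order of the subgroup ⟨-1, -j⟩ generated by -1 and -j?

4

|⟨-1⟩| = 2 and |⟨-j⟩| = 4, so |H| is a multiple of lcm(2, 4) = 4 and divides |G| = 8.
Closing under the operation: H = {1, -1, j, -j}, so |H| = 4.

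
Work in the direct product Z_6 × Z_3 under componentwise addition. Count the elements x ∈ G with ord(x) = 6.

8

An element (a,b) has order lcm(ord(a), ord(b)); count pairs with lcm equal to 6.
Enumerating gives 8 such elements.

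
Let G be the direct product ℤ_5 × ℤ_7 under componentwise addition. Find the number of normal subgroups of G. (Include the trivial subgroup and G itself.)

G is abelian, so every subgroup is normal.
G has 4 subgroups in total, hence 4 normal subgroups.

4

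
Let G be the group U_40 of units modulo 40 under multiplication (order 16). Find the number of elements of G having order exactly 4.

The elements of order 4 are: 3, 7, 13, 17, 23, 27, 33, 37.
That's 8.

8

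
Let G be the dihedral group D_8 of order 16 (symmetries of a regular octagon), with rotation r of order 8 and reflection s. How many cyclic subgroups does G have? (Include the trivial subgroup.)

Group the elements of G by the cyclic subgroup they generate; each cyclic subgroup of order d accounts for φ(d) elements.
Cyclic subgroups by order — order 1: 1; order 2: 9; order 4: 1; order 8: 1.
Total: 12.

12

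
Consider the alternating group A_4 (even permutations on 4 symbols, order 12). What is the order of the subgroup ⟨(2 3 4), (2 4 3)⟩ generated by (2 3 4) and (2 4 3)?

3

|⟨(2 3 4)⟩| = 3 and |⟨(2 4 3)⟩| = 3, so |H| is a multiple of lcm(3, 3) = 3 and divides |G| = 12.
Closing under the operation: H = {e, (2 3 4), (2 4 3)}, so |H| = 3.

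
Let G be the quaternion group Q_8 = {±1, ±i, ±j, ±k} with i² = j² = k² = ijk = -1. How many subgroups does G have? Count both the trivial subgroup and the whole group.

|G| = 8, so by Lagrange every subgroup order divides 8. Divisors: 1, 2, 4, 8.
Subgroups by order — order 1: 1; order 2: 1; order 4: 3; order 8: 1.
Total: 1 + 1 + 3 + 1 = 6.

6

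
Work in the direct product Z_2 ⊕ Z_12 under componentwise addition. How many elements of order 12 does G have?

8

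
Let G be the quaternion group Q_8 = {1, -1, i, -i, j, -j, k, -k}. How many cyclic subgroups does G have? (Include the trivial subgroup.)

5

Group the elements of G by the cyclic subgroup they generate; each cyclic subgroup of order d accounts for φ(d) elements.
Cyclic subgroups by order — order 1: 1; order 2: 1; order 4: 3.
Total: 5.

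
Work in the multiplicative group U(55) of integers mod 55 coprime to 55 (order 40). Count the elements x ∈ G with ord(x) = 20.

16

Enumerating element orders in G gives 16 elements of order 20.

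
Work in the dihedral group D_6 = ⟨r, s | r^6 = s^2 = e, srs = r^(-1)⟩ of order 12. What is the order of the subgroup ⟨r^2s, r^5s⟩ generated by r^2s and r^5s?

4

|⟨r^2s⟩| = 2 and |⟨r^5s⟩| = 2, so |H| is a multiple of lcm(2, 2) = 2 and divides |G| = 12.
Closing under the operation: H = {e, r^3, r^2s, r^5s}, so |H| = 4.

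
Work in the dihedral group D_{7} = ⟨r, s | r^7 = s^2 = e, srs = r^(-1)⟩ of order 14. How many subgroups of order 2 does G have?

7

|G| = 14 and 2 | 14, so subgroups of order 2 are possible by Lagrange.
The subgroups of order 2 are: {e, r^2s}; {e, r^3s}; {e, r^4s}; {e, r^5s}; … (7 in all).
So G has 7 subgroups of order 2.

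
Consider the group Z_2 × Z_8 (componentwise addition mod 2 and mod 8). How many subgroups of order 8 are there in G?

|G| = 16 and 8 | 16, so subgroups of order 8 are possible by Lagrange.
The subgroups of order 8 are: {(0,0), (0,1), (0,2), (0,3), (0,4), (0,5), (0,6), (0,7)}; {(0,0), (0,2), (0,4), (0,6), (1,0), (1,2), (1,4), (1,6)}; {(0,0), (0,2), (0,4), (0,6), (1,1), (1,3), (1,5), (1,7)}.
So G has 3 subgroups of order 8.

3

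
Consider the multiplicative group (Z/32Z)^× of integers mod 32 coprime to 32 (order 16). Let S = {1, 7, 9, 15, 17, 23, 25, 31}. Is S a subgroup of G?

Yes

|S| = 8 divides |G| = 16, consistent with Lagrange.
S contains the identity, every element's inverse is in S, and S is closed under ·: it is a subgroup.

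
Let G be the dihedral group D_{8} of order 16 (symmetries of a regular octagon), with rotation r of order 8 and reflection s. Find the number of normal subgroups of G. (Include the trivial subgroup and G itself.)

G has 19 subgroups. Checking conjugation-invariance by order — order 1: 1/1 normal; order 2: 1/9 normal; order 4: 1/5 normal; order 8: 3/3 normal; order 16: 1/1 normal.
Total normal subgroups: 7.

7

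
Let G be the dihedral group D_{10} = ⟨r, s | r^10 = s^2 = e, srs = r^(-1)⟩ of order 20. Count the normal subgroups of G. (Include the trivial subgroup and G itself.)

G has 22 subgroups. Checking conjugation-invariance by order — order 1: 1/1 normal; order 2: 1/11 normal; order 4: 0/5 normal; order 5: 1/1 normal; order 10: 3/3 normal; order 20: 1/1 normal.
Total normal subgroups: 7.

7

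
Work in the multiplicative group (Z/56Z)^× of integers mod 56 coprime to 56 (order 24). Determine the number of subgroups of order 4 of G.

7

|G| = 24 and 4 | 24, so subgroups of order 4 are possible by Lagrange.
The subgroups of order 4 are: {1, 13, 15, 27}; {1, 13, 29, 41}; {1, 13, 43, 55}; {1, 15, 29, 43}; … (7 in all).
So G has 7 subgroups of order 4.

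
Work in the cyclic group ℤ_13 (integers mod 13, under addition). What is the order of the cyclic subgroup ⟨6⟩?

In ℤ_13, the order of an element a is n/gcd(a, n).
gcd(6, 13) = 1, so |⟨6⟩| = 13/1 = 13.

13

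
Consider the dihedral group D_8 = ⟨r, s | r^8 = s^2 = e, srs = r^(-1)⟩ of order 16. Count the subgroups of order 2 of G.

|G| = 16 and 2 | 16, so subgroups of order 2 are possible by Lagrange.
The subgroups of order 2 are: {e, r^2s}; {e, r^3s}; {e, r^4}; {e, r^4s}; … (9 in all).
So G has 9 subgroups of order 2.

9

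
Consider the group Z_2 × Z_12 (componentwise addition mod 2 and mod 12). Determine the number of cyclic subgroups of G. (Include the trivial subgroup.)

12

Group the elements of G by the cyclic subgroup they generate; each cyclic subgroup of order d accounts for φ(d) elements.
Cyclic subgroups by order — order 1: 1; order 2: 3; order 3: 1; order 4: 2; order 6: 3; order 12: 2.
Total: 12.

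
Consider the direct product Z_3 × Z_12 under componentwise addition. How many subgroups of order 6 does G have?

|G| = 36 and 6 | 36, so subgroups of order 6 are possible by Lagrange.
The subgroups of order 6 are: {(0,0), (0,2), (0,4), (0,6), (0,8), (0,10)}; {(0,0), (0,6), (1,0), (1,6), (2,0), (2,6)}; {(0,0), (0,6), (1,4), (1,10), (2,2), (2,8)}; {(0,0), (0,6), (1,2), (1,8), (2,4), (2,10)}.
So G has 4 subgroups of order 6.

4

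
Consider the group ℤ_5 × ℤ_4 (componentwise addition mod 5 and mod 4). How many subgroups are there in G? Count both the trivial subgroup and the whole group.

6

|G| = 20, so by Lagrange every subgroup order divides 20. Divisors: 1, 2, 4, 5, 10, 20.
Subgroups by order — order 1: 1; order 2: 1; order 4: 1; order 5: 1; order 10: 1; order 20: 1.
Total: 1 + 1 + 1 + 1 + 1 + 1 = 6.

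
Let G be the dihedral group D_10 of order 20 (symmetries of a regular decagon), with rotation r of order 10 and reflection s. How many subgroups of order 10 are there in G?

3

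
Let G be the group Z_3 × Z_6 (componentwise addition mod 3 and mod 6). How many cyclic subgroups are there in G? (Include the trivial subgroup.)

10

A cyclic subgroup of order d is generated by each of its φ(d) elements of order d, so the cyclic subgroups of order d number (#elements of order d)/φ(d).
Cyclic subgroups by order — order 1: 1; order 2: 1; order 3: 4; order 6: 4.
Total: 10.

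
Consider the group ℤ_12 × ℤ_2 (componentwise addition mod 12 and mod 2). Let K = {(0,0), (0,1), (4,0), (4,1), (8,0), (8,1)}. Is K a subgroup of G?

Yes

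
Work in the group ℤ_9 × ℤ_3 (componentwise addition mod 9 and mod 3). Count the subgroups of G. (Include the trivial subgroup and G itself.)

10

|G| = 27, so by Lagrange every subgroup order divides 27. Divisors: 1, 3, 9, 27.
Subgroups by order — order 1: 1; order 3: 4; order 9: 4; order 27: 1.
Total: 1 + 4 + 4 + 1 = 10.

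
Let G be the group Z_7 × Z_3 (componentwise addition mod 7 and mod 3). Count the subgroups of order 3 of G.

1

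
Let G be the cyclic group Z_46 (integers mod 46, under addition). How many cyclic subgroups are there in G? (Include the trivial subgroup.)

4

Each element a generates a cyclic subgroup ⟨a⟩; distinct elements may generate the same one (a cyclic group of order d has φ(d) generators).
Cyclic subgroups by order — order 1: 1; order 2: 1; order 23: 1; order 46: 1.
Total: 4.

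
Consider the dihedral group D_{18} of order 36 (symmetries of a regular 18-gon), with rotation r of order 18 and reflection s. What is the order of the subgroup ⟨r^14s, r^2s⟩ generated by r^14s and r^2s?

|⟨r^14s⟩| = 2 and |⟨r^2s⟩| = 2, so |H| is a multiple of lcm(2, 2) = 2 and divides |G| = 36.
Closing under the operation: H = {e, r^6, r^12, r^2s, r^8s, r^14s}, so |H| = 6.

6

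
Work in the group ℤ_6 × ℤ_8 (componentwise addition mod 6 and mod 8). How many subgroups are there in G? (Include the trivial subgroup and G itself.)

|G| = 48, so by Lagrange every subgroup order divides 48. Divisors: 1, 2, 3, 4, 6, 8, 12, 16, 24, 48.
Subgroups by order — order 1: 1; order 2: 3; order 3: 1; order 4: 3; order 6: 3; order 8: 3; order 12: 3; order 16: 1; order 24: 3; order 48: 1.
Total: 1 + 3 + 1 + 3 + 3 + 3 + 3 + 1 + 3 + 1 = 22.

22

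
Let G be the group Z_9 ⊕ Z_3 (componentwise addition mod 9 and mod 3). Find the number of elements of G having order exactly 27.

0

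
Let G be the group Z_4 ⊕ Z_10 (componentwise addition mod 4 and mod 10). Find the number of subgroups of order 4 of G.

|G| = 40 and 4 | 40, so subgroups of order 4 are possible by Lagrange.
The subgroups of order 4 are: {(0,0), (0,5), (2,0), (2,5)}; {(0,0), (1,0), (2,0), (3,0)}; {(0,0), (1,5), (2,0), (3,5)}.
So G has 3 subgroups of order 4.

3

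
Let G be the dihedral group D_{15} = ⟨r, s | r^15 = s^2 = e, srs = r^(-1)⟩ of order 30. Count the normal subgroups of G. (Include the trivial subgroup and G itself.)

G has 28 subgroups. Checking conjugation-invariance by order — order 1: 1/1 normal; order 2: 0/15 normal; order 3: 1/1 normal; order 5: 1/1 normal; order 6: 0/5 normal; order 10: 0/3 normal; order 15: 1/1 normal; order 30: 1/1 normal.
Total normal subgroups: 5.

5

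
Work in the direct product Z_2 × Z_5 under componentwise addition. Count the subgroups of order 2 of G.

1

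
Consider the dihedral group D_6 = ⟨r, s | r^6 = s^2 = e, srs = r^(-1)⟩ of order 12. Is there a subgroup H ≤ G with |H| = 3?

Yes

3 | 12. A subgroup of order 3 is {e, r^2, r^4}.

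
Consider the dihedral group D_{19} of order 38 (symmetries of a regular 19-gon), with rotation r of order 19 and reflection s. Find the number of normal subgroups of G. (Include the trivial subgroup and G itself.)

G has 22 subgroups. Checking conjugation-invariance by order — order 1: 1/1 normal; order 2: 0/19 normal; order 19: 1/1 normal; order 38: 1/1 normal.
Total normal subgroups: 3.

3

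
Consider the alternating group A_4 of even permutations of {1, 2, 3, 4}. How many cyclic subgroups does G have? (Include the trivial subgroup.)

8

A cyclic subgroup of order d is generated by each of its φ(d) elements of order d, so the cyclic subgroups of order d number (#elements of order d)/φ(d).
Cyclic subgroups by order — order 1: 1; order 2: 3; order 3: 4.
Total: 8.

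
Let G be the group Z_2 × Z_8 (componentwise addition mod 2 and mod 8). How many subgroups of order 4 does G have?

3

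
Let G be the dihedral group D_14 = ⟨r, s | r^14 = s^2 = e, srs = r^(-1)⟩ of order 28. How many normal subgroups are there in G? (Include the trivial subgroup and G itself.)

7

G has 28 subgroups. Checking conjugation-invariance by order — order 1: 1/1 normal; order 2: 1/15 normal; order 4: 0/7 normal; order 7: 1/1 normal; order 14: 3/3 normal; order 28: 1/1 normal.
Total normal subgroups: 7.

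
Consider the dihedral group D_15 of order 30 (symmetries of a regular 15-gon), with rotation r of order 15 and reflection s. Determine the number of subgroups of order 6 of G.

5

|G| = 30 and 6 | 30, so subgroups of order 6 are possible by Lagrange.
The subgroups of order 6 are: {e, r^5, r^10, s, r^5s, r^10s}; {e, r^5, r^10, rs, r^6s, r^11s}; {e, r^5, r^10, r^2s, r^7s, r^12s}; {e, r^5, r^10, r^3s, r^8s, r^13s}; … (5 in all).
So G has 5 subgroups of order 6.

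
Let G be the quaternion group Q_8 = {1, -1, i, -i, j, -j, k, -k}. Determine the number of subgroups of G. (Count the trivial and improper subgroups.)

6

|G| = 8, so by Lagrange every subgroup order divides 8. Divisors: 1, 2, 4, 8.
Subgroups by order — order 1: 1; order 2: 1; order 4: 3; order 8: 1.
Total: 1 + 1 + 3 + 1 = 6.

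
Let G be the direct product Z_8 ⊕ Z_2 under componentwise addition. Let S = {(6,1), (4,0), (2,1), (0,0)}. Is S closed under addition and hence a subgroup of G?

|S| = 4 divides |G| = 16, consistent with Lagrange.
S contains the identity, every element's inverse is in S, and S is closed under +: it is a subgroup.
In fact S = ⟨(6,1)⟩.

Yes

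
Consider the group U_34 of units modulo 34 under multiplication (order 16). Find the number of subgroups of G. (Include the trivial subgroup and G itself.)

|G| = 16, so by Lagrange every subgroup order divides 16. Divisors: 1, 2, 4, 8, 16.
Subgroups by order — order 1: 1; order 2: 1; order 4: 1; order 8: 1; order 16: 1.
Total: 1 + 1 + 1 + 1 + 1 = 5.

5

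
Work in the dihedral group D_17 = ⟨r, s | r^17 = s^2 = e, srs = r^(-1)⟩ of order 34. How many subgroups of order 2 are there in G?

|G| = 34 and 2 | 34, so subgroups of order 2 are possible by Lagrange.
The subgroups of order 2 are: {e, r^10s}; {e, r^11s}; {e, r^12s}; {e, r^13s}; … (17 in all).
So G has 17 subgroups of order 2.

17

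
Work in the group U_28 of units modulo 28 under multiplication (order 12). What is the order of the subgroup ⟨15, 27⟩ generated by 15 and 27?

|⟨15⟩| = 2 and |⟨27⟩| = 2, so |H| is a multiple of lcm(2, 2) = 2 and divides |G| = 12.
Closing under the operation: H = {1, 13, 15, 27}, so |H| = 4.

4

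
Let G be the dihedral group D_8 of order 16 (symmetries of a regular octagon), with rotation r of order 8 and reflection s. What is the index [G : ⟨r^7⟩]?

2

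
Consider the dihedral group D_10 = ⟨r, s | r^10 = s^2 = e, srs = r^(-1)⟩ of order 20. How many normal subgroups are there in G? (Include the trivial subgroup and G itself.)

7

G has 22 subgroups. Checking conjugation-invariance by order — order 1: 1/1 normal; order 2: 1/11 normal; order 4: 0/5 normal; order 5: 1/1 normal; order 10: 3/3 normal; order 20: 1/1 normal.
Total normal subgroups: 7.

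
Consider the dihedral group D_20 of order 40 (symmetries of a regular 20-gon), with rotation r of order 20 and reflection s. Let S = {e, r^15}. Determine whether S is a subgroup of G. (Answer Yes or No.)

No

r^15 ∈ S but its inverse r^5 ∉ S, so S is not a subgroup.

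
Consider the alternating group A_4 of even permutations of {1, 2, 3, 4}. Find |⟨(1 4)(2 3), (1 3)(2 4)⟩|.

4

|⟨(1 4)(2 3)⟩| = 2 and |⟨(1 3)(2 4)⟩| = 2, so |H| is a multiple of lcm(2, 2) = 2 and divides |G| = 12.
Closing under the operation: H = {e, (1 2)(3 4), (1 3)(2 4), (1 4)(2 3)}, so |H| = 4.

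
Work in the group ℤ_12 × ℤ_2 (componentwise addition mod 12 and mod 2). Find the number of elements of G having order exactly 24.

An element (a,b) has order lcm(ord(a), ord(b)); count pairs with lcm equal to 24.
Enumerating gives 0 such elements.

0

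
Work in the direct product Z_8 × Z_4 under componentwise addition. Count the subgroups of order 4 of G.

7

|G| = 32 and 4 | 32, so subgroups of order 4 are possible by Lagrange.
The subgroups of order 4 are: {(0,0), (0,1), (0,2), (0,3)}; {(0,0), (0,2), (4,0), (4,2)}; {(0,0), (0,2), (4,1), (4,3)}; {(0,0), (2,0), (4,0), (6,0)}; … (7 in all).
So G has 7 subgroups of order 4.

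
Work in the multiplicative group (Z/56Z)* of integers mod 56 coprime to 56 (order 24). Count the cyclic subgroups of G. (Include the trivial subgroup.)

16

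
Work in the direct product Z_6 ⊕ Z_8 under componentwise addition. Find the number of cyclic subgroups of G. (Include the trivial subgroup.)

16

A cyclic subgroup of order d is generated by each of its φ(d) elements of order d, so the cyclic subgroups of order d number (#elements of order d)/φ(d).
Cyclic subgroups by order — order 1: 1; order 2: 3; order 3: 1; order 4: 2; order 6: 3; order 8: 2; order 12: 2; order 24: 2.
Total: 16.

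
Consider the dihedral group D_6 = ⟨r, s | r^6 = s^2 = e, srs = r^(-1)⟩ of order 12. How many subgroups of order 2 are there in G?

|G| = 12 and 2 | 12, so subgroups of order 2 are possible by Lagrange.
The subgroups of order 2 are: {e, r^2s}; {e, r^3}; {e, r^3s}; {e, r^4s}; … (7 in all).
So G has 7 subgroups of order 2.

7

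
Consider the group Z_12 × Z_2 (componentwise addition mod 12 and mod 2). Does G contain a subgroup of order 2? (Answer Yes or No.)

2 | 24. A subgroup of order 2 is {(0,0), (0,1)}.

Yes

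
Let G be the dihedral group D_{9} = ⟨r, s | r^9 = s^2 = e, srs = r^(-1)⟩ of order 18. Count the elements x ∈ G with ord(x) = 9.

6

The elements of order 9 are: r, r^2, r^4, r^5, r^7, r^8.
That's 6.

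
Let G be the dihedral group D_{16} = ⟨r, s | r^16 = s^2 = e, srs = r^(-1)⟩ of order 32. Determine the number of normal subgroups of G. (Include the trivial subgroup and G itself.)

8

G has 36 subgroups. Checking conjugation-invariance by order — order 1: 1/1 normal; order 2: 1/17 normal; order 4: 1/9 normal; order 8: 1/5 normal; order 16: 3/3 normal; order 32: 1/1 normal.
Total normal subgroups: 8.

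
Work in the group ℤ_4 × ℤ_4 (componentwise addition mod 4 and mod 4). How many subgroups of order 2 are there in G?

3

|G| = 16 and 2 | 16, so subgroups of order 2 are possible by Lagrange.
The subgroups of order 2 are: {(0,0), (0,2)}; {(0,0), (2,0)}; {(0,0), (2,2)}.
So G has 3 subgroups of order 2.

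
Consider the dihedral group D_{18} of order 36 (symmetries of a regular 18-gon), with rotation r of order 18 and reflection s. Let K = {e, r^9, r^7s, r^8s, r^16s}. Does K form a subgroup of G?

No

|K| = 5 does not divide |G| = 36, so by Lagrange K is not a subgroup.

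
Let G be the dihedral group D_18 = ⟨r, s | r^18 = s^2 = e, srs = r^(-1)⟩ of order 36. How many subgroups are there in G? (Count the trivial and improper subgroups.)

45

|G| = 36, so by Lagrange every subgroup order divides 36. Divisors: 1, 2, 3, 4, 6, 9, 12, 18, 36.
Subgroups by order — order 1: 1; order 2: 19; order 3: 1; order 4: 9; order 6: 7; order 9: 1; order 12: 3; order 18: 3; order 36: 1.
Total: 1 + 19 + 1 + 9 + 7 + 1 + 3 + 3 + 1 = 45.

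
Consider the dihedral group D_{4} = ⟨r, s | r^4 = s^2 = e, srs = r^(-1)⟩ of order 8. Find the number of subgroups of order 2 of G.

|G| = 8 and 2 | 8, so subgroups of order 2 are possible by Lagrange.
The subgroups of order 2 are: {e, r^2}; {e, r^2s}; {e, r^3s}; {e, rs}; … (5 in all).
So G has 5 subgroups of order 2.

5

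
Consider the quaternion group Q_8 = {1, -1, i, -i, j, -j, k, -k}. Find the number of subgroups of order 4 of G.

|G| = 8 and 4 | 8, so subgroups of order 4 are possible by Lagrange.
The subgroups of order 4 are: {1, -1, i, -i}; {1, -1, j, -j}; {1, -1, k, -k}.
So G has 3 subgroups of order 4.

3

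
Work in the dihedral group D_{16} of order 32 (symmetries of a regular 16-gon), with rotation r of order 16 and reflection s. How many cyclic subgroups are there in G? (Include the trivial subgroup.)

A cyclic subgroup of order d is generated by each of its φ(d) elements of order d, so the cyclic subgroups of order d number (#elements of order d)/φ(d).
Cyclic subgroups by order — order 1: 1; order 2: 17; order 4: 1; order 8: 1; order 16: 1.
Total: 21.

21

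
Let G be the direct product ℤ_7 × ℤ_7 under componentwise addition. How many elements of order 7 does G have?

48

An element (a,b) has order lcm(ord(a), ord(b)); count pairs with lcm equal to 7.
Enumerating gives 48 such elements.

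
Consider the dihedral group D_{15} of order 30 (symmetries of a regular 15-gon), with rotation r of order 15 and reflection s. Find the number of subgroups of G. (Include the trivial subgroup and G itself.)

|G| = 30, so by Lagrange every subgroup order divides 30. Divisors: 1, 2, 3, 5, 6, 10, 15, 30.
Subgroups by order — order 1: 1; order 2: 15; order 3: 1; order 5: 1; order 6: 5; order 10: 3; order 15: 1; order 30: 1.
Total: 1 + 15 + 1 + 1 + 5 + 3 + 1 + 1 = 28.

28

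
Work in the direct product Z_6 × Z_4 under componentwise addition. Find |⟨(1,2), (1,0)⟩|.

12

|⟨(1,2)⟩| = 6 and |⟨(1,0)⟩| = 6, so |H| is a multiple of lcm(6, 6) = 6 and divides |G| = 24.
Closing under the operation: H = {(0,0), (0,2), (1,0), (1,2), (2,0), (2,2), (3,0), (3,2), (4,0), (4,2), (5,0), (5,2)}, so |H| = 12.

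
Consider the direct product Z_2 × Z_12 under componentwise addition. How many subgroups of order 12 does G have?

3

|G| = 24 and 12 | 24, so subgroups of order 12 are possible by Lagrange.
The subgroups of order 12 are: {(0,0), (0,1), (0,2), (0,3), (0,4), (0,5), (0,6), (0,7), (0,8), (0,9), (0,10), (0,11)}; {(0,0), (0,2), (0,4), (0,6), (0,8), (0,10), (1,0), (1,2), (1,4), (1,6), (1,8), (1,10)}; {(0,0), (0,2), (0,4), (0,6), (0,8), (0,10), (1,1), (1,3), (1,5), (1,7), (1,9), (1,11)}.
So G has 3 subgroups of order 12.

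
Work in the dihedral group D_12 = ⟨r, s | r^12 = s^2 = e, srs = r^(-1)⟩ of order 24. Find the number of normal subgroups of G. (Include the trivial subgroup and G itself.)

G has 34 subgroups. Checking conjugation-invariance by order — order 1: 1/1 normal; order 2: 1/13 normal; order 3: 1/1 normal; order 4: 1/7 normal; order 6: 1/5 normal; order 8: 0/3 normal; order 12: 3/3 normal; order 24: 1/1 normal.
Total normal subgroups: 9.

9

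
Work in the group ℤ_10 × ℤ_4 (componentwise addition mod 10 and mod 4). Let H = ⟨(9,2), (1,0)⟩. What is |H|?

20

|⟨(9,2)⟩| = 10 and |⟨(1,0)⟩| = 10, so |H| is a multiple of lcm(10, 10) = 10 and divides |G| = 40.
Closing under the operation: H = {(0,0), (0,2), (1,0), (1,2), (2,0), (2,2), (3,0), (3,2), (4,0), (4,2), (5,0), (5,2), (6,0), (6,2), (7,0), (7,2), (8,0), (8,2), (9,0), (9,2)}, so |H| = 20.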